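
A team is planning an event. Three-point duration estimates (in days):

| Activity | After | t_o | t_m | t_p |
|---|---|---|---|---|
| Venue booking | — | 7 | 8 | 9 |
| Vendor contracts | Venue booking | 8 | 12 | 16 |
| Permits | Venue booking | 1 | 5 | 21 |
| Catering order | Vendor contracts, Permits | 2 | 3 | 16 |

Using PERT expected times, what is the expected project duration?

25 days

te_Venue booking = (7 + 4·8 + 9)/6 = 48/6 = 8
te_Vendor contracts = (8 + 4·12 + 16)/6 = 72/6 = 12
te_Permits = (1 + 4·5 + 21)/6 = 42/6 = 7
te_Catering order = (2 + 4·3 + 16)/6 = 30/6 = 5

Forward pass:
ES_Venue booking = 0; EF_Venue booking = 8
ES_Vendor contracts = 8; EF_Vendor contracts = 8+12 = 20
ES_Permits = 8; EF_Permits = 8+7 = 15
ES_Catering order = max(EF_Vendor contracts=20, EF_Permits=15) = 20; EF_Catering order = 20+5 = 25
Expected project duration μ = 25 days. Critical path: Venue booking → Vendor contracts → Catering order.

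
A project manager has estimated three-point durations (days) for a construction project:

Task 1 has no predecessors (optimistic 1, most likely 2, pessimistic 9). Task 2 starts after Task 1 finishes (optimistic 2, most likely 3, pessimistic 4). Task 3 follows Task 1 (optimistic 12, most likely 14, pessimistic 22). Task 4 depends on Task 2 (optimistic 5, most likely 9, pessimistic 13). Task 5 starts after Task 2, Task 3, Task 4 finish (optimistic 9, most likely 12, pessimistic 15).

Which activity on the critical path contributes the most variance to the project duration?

Task 3

te_Task 1 = (1 + 4·2 + 9)/6 = 18/6 = 3; σ²_Task 1 = ((9−1)/6)² = 1.778
te_Task 2 = (2 + 4·3 + 4)/6 = 18/6 = 3; σ²_Task 2 = ((4−2)/6)² = 0.111
te_Task 3 = (12 + 4·14 + 22)/6 = 90/6 = 15; σ²_Task 3 = ((22−12)/6)² = 2.778
te_Task 4 = (5 + 4·9 + 13)/6 = 54/6 = 9; σ²_Task 4 = ((13−5)/6)² = 1.778
te_Task 5 = (9 + 4·12 + 15)/6 = 72/6 = 12; σ²_Task 5 = ((15−9)/6)² = 1.000

Forward pass:
ES_Task 1 = 0; EF_Task 1 = 3
ES_Task 2 = 3; EF_Task 2 = 3+3 = 6
ES_Task 3 = 3; EF_Task 3 = 3+15 = 18
ES_Task 4 = 6; EF_Task 4 = 6+9 = 15
ES_Task 5 = max(EF_Task 2=6, EF_Task 3=18, EF_Task 4=15) = 18; EF_Task 5 = 18+12 = 30
Expected project duration μ = 30 days. Critical path: Task 1 → Task 3 → Task 5.

Variances on critical path: σ²_Task 1=1.778, σ²_Task 3=2.778, σ²_Task 5=1.000.
Largest is σ²_Task 3 = 2.778.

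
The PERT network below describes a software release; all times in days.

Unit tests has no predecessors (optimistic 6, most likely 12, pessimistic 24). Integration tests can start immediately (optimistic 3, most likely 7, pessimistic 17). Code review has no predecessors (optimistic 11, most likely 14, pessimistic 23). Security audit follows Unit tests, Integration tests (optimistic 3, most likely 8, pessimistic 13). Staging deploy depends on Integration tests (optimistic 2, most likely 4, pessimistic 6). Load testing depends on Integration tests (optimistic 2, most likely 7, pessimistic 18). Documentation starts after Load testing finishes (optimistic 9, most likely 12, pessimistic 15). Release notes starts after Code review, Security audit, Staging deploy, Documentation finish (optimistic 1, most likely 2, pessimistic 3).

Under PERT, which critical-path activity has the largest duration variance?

te_Unit tests = (6 + 4·12 + 24)/6 = 78/6 = 13; σ²_Unit tests = ((24−6)/6)² = 9.000
te_Integration tests = (3 + 4·7 + 17)/6 = 48/6 = 8; σ²_Integration tests = ((17−3)/6)² = 5.444
te_Code review = (11 + 4·14 + 23)/6 = 90/6 = 15; σ²_Code review = ((23−11)/6)² = 4.000
te_Security audit = (3 + 4·8 + 13)/6 = 48/6 = 8; σ²_Security audit = ((13−3)/6)² = 2.778
te_Staging deploy = (2 + 4·4 + 6)/6 = 24/6 = 4; σ²_Staging deploy = ((6−2)/6)² = 0.444
te_Load testing = (2 + 4·7 + 18)/6 = 48/6 = 8; σ²_Load testing = ((18−2)/6)² = 7.111
te_Documentation = (9 + 4·12 + 15)/6 = 72/6 = 12; σ²_Documentation = ((15−9)/6)² = 1.000
te_Release notes = (1 + 4·2 + 3)/6 = 12/6 = 2; σ²_Release notes = ((3−1)/6)² = 0.111

Forward pass:
ES_Unit tests = 0; EF_Unit tests = 13
ES_Integration tests = 0; EF_Integration tests = 8
ES_Code review = 0; EF_Code review = 15
ES_Security audit = max(EF_Unit tests=13, EF_Integration tests=8) = 13; EF_Security audit = 13+8 = 21
ES_Staging deploy = 8; EF_Staging deploy = 8+4 = 12
ES_Load testing = 8; EF_Load testing = 8+8 = 16
ES_Documentation = 16; EF_Documentation = 16+12 = 28
ES_Release notes = max(EF_Code review=15, EF_Security audit=21, EF_Staging deploy=12, EF_Documentation=28) = 28; EF_Release notes = 28+2 = 30
Expected project duration μ = 30 days. Critical path: Integration tests → Load testing → Documentation → Release notes.

Variances on critical path: σ²_Integration tests=5.444, σ²_Load testing=7.111, σ²_Documentation=1.000, σ²_Release notes=0.111.
Largest is σ²_Load testing = 7.111.

Load testing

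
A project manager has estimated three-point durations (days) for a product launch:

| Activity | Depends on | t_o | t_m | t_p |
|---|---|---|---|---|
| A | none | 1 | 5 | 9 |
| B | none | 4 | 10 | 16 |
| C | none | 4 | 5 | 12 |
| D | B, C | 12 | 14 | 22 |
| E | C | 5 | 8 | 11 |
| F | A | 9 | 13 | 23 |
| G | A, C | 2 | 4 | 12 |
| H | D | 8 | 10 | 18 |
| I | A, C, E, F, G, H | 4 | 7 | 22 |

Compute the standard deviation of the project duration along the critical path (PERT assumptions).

te_A = (1 + 4·5 + 9)/6 = 30/6 = 5; σ²_A = ((9−1)/6)² = 1.778
te_B = (4 + 4·10 + 16)/6 = 60/6 = 10; σ²_B = ((16−4)/6)² = 4.000
te_C = (4 + 4·5 + 12)/6 = 36/6 = 6; σ²_C = ((12−4)/6)² = 1.778
te_D = (12 + 4·14 + 22)/6 = 90/6 = 15; σ²_D = ((22−12)/6)² = 2.778
te_E = (5 + 4·8 + 11)/6 = 48/6 = 8; σ²_E = ((11−5)/6)² = 1.000
te_F = (9 + 4·13 + 23)/6 = 84/6 = 14; σ²_F = ((23−9)/6)² = 5.444
te_G = (2 + 4·4 + 12)/6 = 30/6 = 5; σ²_G = ((12−2)/6)² = 2.778
te_H = (8 + 4·10 + 18)/6 = 66/6 = 11; σ²_H = ((18−8)/6)² = 2.778
te_I = (4 + 4·7 + 22)/6 = 54/6 = 9; σ²_I = ((22−4)/6)² = 9.000

Forward pass:
ES_A = 0; EF_A = 5
ES_B = 0; EF_B = 10
ES_C = 0; EF_C = 6
ES_D = max(EF_B=10, EF_C=6) = 10; EF_D = 10+15 = 25
ES_E = 6; EF_E = 6+8 = 14
ES_F = 5; EF_F = 5+14 = 19
ES_G = max(EF_A=5, EF_C=6) = 6; EF_G = 6+5 = 11
ES_H = 25; EF_H = 25+11 = 36
ES_I = max(EF_A=5, EF_C=6, EF_E=14, EF_F=19, EF_G=11, EF_H=36) = 36; EF_I = 36+9 = 45
Expected project duration μ = 45 days. Critical path: B → D → H → I.

Variance along critical path = 4.000 + 2.778 + 2.778 + 9.000 = 18.556
σ = √18.556 = 4.308 days

4.31 days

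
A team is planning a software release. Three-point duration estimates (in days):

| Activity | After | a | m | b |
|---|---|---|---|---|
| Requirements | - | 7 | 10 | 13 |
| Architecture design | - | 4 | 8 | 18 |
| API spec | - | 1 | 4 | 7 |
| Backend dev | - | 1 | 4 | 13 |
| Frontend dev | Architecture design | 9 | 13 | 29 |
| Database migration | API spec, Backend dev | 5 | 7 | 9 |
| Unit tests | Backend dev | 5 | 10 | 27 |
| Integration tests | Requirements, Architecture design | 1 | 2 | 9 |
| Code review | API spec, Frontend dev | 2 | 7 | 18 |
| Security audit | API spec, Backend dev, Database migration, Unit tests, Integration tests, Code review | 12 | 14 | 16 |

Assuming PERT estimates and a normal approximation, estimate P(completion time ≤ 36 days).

0.021

te_Requirements = (7 + 4·10 + 13)/6 = 60/6 = 10; σ²_Requirements = ((13−7)/6)² = 1.000
te_Architecture design = (4 + 4·8 + 18)/6 = 54/6 = 9; σ²_Architecture design = ((18−4)/6)² = 5.444
te_API spec = (1 + 4·4 + 7)/6 = 24/6 = 4; σ²_API spec = ((7−1)/6)² = 1.000
te_Backend dev = (1 + 4·4 + 13)/6 = 30/6 = 5; σ²_Backend dev = ((13−1)/6)² = 4.000
te_Frontend dev = (9 + 4·13 + 29)/6 = 90/6 = 15; σ²_Frontend dev = ((29−9)/6)² = 11.111
te_Database migration = (5 + 4·7 + 9)/6 = 42/6 = 7; σ²_Database migration = ((9−5)/6)² = 0.444
te_Unit tests = (5 + 4·10 + 27)/6 = 72/6 = 12; σ²_Unit tests = ((27−5)/6)² = 13.444
te_Integration tests = (1 + 4·2 + 9)/6 = 18/6 = 3; σ²_Integration tests = ((9−1)/6)² = 1.778
te_Code review = (2 + 4·7 + 18)/6 = 48/6 = 8; σ²_Code review = ((18−2)/6)² = 7.111
te_Security audit = (12 + 4·14 + 16)/6 = 84/6 = 14; σ²_Security audit = ((16−12)/6)² = 0.444

Forward pass:
ES_Requirements = 0; EF_Requirements = 10
ES_Architecture design = 0; EF_Architecture design = 9
ES_API spec = 0; EF_API spec = 4
ES_Backend dev = 0; EF_Backend dev = 5
ES_Frontend dev = 9; EF_Frontend dev = 9+15 = 24
ES_Database migration = max(EF_API spec=4, EF_Backend dev=5) = 5; EF_Database migration = 5+7 = 12
ES_Unit tests = 5; EF_Unit tests = 5+12 = 17
ES_Integration tests = max(EF_Requirements=10, EF_Architecture design=9) = 10; EF_Integration tests = 10+3 = 13
ES_Code review = max(EF_API spec=4, EF_Frontend dev=24) = 24; EF_Code review = 24+8 = 32
ES_Security audit = max(EF_API spec=4, EF_Backend dev=5, EF_Database migration=12, EF_Unit tests=17, EF_Integration tests=13, EF_Code review=32) = 32; EF_Security audit = 32+14 = 46
Expected project duration μ = 46 days. Critical path: Architecture design → Frontend dev → Code review → Security audit.

Variance along critical path = 5.444 + 11.111 + 7.111 + 0.444 = 24.111; σ = √24.111 = 4.910 days.
Z = (36 − 46) / 4.910 = -2.037
P(T ≤ 36) = Φ(-2.037) ≈ 0.021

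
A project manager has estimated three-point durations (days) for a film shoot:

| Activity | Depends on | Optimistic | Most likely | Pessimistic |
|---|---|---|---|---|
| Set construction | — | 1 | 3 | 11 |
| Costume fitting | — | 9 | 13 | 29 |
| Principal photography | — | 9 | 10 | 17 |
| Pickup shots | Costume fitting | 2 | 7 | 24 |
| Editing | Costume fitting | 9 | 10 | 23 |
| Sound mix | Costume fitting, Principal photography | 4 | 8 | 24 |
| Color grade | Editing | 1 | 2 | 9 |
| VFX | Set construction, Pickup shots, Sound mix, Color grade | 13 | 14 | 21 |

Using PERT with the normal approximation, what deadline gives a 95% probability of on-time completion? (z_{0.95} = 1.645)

52.4 days

te_Set construction = (1 + 4·3 + 11)/6 = 24/6 = 4; σ²_Set construction = ((11−1)/6)² = 2.778
te_Costume fitting = (9 + 4·13 + 29)/6 = 90/6 = 15; σ²_Costume fitting = ((29−9)/6)² = 11.111
te_Principal photography = (9 + 4·10 + 17)/6 = 66/6 = 11; σ²_Principal photography = ((17−9)/6)² = 1.778
te_Pickup shots = (2 + 4·7 + 24)/6 = 54/6 = 9; σ²_Pickup shots = ((24−2)/6)² = 13.444
te_Editing = (9 + 4·10 + 23)/6 = 72/6 = 12; σ²_Editing = ((23−9)/6)² = 5.444
te_Sound mix = (4 + 4·8 + 24)/6 = 60/6 = 10; σ²_Sound mix = ((24−4)/6)² = 11.111
te_Color grade = (1 + 4·2 + 9)/6 = 18/6 = 3; σ²_Color grade = ((9−1)/6)² = 1.778
te_VFX = (13 + 4·14 + 21)/6 = 90/6 = 15; σ²_VFX = ((21−13)/6)² = 1.778

Forward pass:
ES_Set construction = 0; EF_Set construction = 4
ES_Costume fitting = 0; EF_Costume fitting = 15
ES_Principal photography = 0; EF_Principal photography = 11
ES_Pickup shots = 15; EF_Pickup shots = 15+9 = 24
ES_Editing = 15; EF_Editing = 15+12 = 27
ES_Sound mix = max(EF_Costume fitting=15, EF_Principal photography=11) = 15; EF_Sound mix = 15+10 = 25
ES_Color grade = 27; EF_Color grade = 27+3 = 30
ES_VFX = max(EF_Set construction=4, EF_Pickup shots=24, EF_Sound mix=25, EF_Color grade=30) = 30; EF_VFX = 30+15 = 45
Expected project duration μ = 45 days. Critical path: Costume fitting → Editing → Color grade → VFX.

Variance along critical path = 11.111 + 5.444 + 1.778 + 1.778 = 20.111; σ = 4.485 days.
D = μ + z·σ = 45 + 1.645·4.485 = 52.4 days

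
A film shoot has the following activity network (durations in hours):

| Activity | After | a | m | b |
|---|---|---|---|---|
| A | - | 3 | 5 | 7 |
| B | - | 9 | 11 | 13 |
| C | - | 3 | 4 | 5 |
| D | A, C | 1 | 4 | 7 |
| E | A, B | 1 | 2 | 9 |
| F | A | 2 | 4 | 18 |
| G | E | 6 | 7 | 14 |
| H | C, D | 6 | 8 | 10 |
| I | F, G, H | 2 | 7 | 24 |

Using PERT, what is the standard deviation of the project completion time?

4.18 hours

te_A = (3 + 4·5 + 7)/6 = 30/6 = 5; σ²_A = ((7−3)/6)² = 0.444
te_B = (9 + 4·11 + 13)/6 = 66/6 = 11; σ²_B = ((13−9)/6)² = 0.444
te_C = (3 + 4·4 + 5)/6 = 24/6 = 4; σ²_C = ((5−3)/6)² = 0.111
te_D = (1 + 4·4 + 7)/6 = 24/6 = 4; σ²_D = ((7−1)/6)² = 1.000
te_E = (1 + 4·2 + 9)/6 = 18/6 = 3; σ²_E = ((9−1)/6)² = 1.778
te_F = (2 + 4·4 + 18)/6 = 36/6 = 6; σ²_F = ((18−2)/6)² = 7.111
te_G = (6 + 4·7 + 14)/6 = 48/6 = 8; σ²_G = ((14−6)/6)² = 1.778
te_H = (6 + 4·8 + 10)/6 = 48/6 = 8; σ²_H = ((10−6)/6)² = 0.444
te_I = (2 + 4·7 + 24)/6 = 54/6 = 9; σ²_I = ((24−2)/6)² = 13.444

Forward pass:
ES_A = 0; EF_A = 5
ES_B = 0; EF_B = 11
ES_C = 0; EF_C = 4
ES_D = max(EF_A=5, EF_C=4) = 5; EF_D = 5+4 = 9
ES_E = max(EF_A=5, EF_B=11) = 11; EF_E = 11+3 = 14
ES_F = 5; EF_F = 5+6 = 11
ES_G = 14; EF_G = 14+8 = 22
ES_H = max(EF_C=4, EF_D=9) = 9; EF_H = 9+8 = 17
ES_I = max(EF_F=11, EF_G=22, EF_H=17) = 22; EF_I = 22+9 = 31
Expected project duration μ = 31 hours. Critical path: B → E → G → I.

Variance along critical path = 0.444 + 1.778 + 1.778 + 13.444 = 17.444
σ = √17.444 = 4.177 hours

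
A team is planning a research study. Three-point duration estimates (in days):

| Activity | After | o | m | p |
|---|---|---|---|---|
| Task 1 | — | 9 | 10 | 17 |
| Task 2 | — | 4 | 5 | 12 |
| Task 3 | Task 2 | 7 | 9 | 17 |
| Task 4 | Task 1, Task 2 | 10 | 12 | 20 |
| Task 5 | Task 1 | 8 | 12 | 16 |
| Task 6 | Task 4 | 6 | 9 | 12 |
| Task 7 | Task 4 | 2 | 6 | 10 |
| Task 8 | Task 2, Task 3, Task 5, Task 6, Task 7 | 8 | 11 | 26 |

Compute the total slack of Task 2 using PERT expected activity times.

te_Task 1 = (9 + 4·10 + 17)/6 = 66/6 = 11
te_Task 2 = (4 + 4·5 + 12)/6 = 36/6 = 6
te_Task 3 = (7 + 4·9 + 17)/6 = 60/6 = 10
te_Task 4 = (10 + 4·12 + 20)/6 = 78/6 = 13
te_Task 5 = (8 + 4·12 + 16)/6 = 72/6 = 12
te_Task 6 = (6 + 4·9 + 12)/6 = 54/6 = 9
te_Task 7 = (2 + 4·6 + 10)/6 = 36/6 = 6
te_Task 8 = (8 + 4·11 + 26)/6 = 78/6 = 13

Forward pass:
ES_Task 1 = 0; EF_Task 1 = 11
ES_Task 2 = 0; EF_Task 2 = 6
ES_Task 3 = 6; EF_Task 3 = 6+10 = 16
ES_Task 4 = max(EF_Task 1=11, EF_Task 2=6) = 11; EF_Task 4 = 11+13 = 24
ES_Task 5 = 11; EF_Task 5 = 11+12 = 23
ES_Task 6 = 24; EF_Task 6 = 24+9 = 33
ES_Task 7 = 24; EF_Task 7 = 24+6 = 30
ES_Task 8 = max(EF_Task 2=6, EF_Task 3=16, EF_Task 5=23, EF_Task 6=33, EF_Task 7=30) = 33; EF_Task 8 = 33+13 = 46
Expected project duration μ = 46 days. Critical path: Task 1 → Task 4 → Task 6 → Task 8.

Backward pass:
LF_Task 8 = 46; LS_Task 8 = 46−13 = 33
LF_Task 7 = LS_Task 8 = 33; LS_Task 7 = 33−6 = 27
LF_Task 6 = LS_Task 8 = 33; LS_Task 6 = 33−9 = 24
LF_Task 5 = LS_Task 8 = 33; LS_Task 5 = 33−12 = 21
LF_Task 4 = min(LS_Task 6=24, LS_Task 7=27) = 24; LS_Task 4 = 24−13 = 11
LF_Task 3 = LS_Task 8 = 33; LS_Task 3 = 33−10 = 23
LF_Task 2 = min(LS_Task 3=23, LS_Task 4=11, LS_Task 8=33) = 11; LS_Task 2 = 11−6 = 5
LF_Task 1 = min(LS_Task 4=11, LS_Task 5=21) = 11; LS_Task 1 = 11−11 = 0
Slack_Task 2 = LS_Task 2 − ES_Task 2 = 5 − 0 = 5

5 days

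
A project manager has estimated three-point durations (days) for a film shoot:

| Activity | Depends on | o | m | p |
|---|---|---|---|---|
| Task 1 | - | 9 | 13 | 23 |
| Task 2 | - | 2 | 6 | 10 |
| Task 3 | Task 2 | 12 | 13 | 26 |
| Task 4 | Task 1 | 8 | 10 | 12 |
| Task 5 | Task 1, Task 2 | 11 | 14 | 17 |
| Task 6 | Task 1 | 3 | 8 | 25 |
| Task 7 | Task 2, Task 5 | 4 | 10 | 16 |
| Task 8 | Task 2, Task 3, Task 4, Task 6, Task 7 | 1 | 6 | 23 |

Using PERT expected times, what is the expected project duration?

46 days

te_Task 1 = (9 + 4·13 + 23)/6 = 84/6 = 14
te_Task 2 = (2 + 4·6 + 10)/6 = 36/6 = 6
te_Task 3 = (12 + 4·13 + 26)/6 = 90/6 = 15
te_Task 4 = (8 + 4·10 + 12)/6 = 60/6 = 10
te_Task 5 = (11 + 4·14 + 17)/6 = 84/6 = 14
te_Task 6 = (3 + 4·8 + 25)/6 = 60/6 = 10
te_Task 7 = (4 + 4·10 + 16)/6 = 60/6 = 10
te_Task 8 = (1 + 4·6 + 23)/6 = 48/6 = 8

Forward pass:
ES_Task 1 = 0; EF_Task 1 = 14
ES_Task 2 = 0; EF_Task 2 = 6
ES_Task 3 = 6; EF_Task 3 = 6+15 = 21
ES_Task 4 = 14; EF_Task 4 = 14+10 = 24
ES_Task 5 = max(EF_Task 1=14, EF_Task 2=6) = 14; EF_Task 5 = 14+14 = 28
ES_Task 6 = 14; EF_Task 6 = 14+10 = 24
ES_Task 7 = max(EF_Task 2=6, EF_Task 5=28) = 28; EF_Task 7 = 28+10 = 38
ES_Task 8 = max(EF_Task 2=6, EF_Task 3=21, EF_Task 4=24, EF_Task 6=24, EF_Task 7=38) = 38; EF_Task 8 = 38+8 = 46
Expected project duration μ = 46 days. Critical path: Task 1 → Task 5 → Task 7 → Task 8.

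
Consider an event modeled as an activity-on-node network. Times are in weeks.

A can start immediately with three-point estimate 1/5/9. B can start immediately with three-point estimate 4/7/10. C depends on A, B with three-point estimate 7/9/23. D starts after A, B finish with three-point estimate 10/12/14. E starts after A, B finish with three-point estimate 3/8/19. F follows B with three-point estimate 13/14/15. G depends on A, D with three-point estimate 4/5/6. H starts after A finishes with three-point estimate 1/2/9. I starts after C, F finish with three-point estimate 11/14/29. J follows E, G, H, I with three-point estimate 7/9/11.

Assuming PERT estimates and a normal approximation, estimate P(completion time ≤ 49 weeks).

0.822

te_A = (1 + 4·5 + 9)/6 = 30/6 = 5; σ²_A = ((9−1)/6)² = 1.778
te_B = (4 + 4·7 + 10)/6 = 42/6 = 7; σ²_B = ((10−4)/6)² = 1.000
te_C = (7 + 4·9 + 23)/6 = 66/6 = 11; σ²_C = ((23−7)/6)² = 7.111
te_D = (10 + 4·12 + 14)/6 = 72/6 = 12; σ²_D = ((14−10)/6)² = 0.444
te_E = (3 + 4·8 + 19)/6 = 54/6 = 9; σ²_E = ((19−3)/6)² = 7.111
te_F = (13 + 4·14 + 15)/6 = 84/6 = 14; σ²_F = ((15−13)/6)² = 0.111
te_G = (4 + 4·5 + 6)/6 = 30/6 = 5; σ²_G = ((6−4)/6)² = 0.111
te_H = (1 + 4·2 + 9)/6 = 18/6 = 3; σ²_H = ((9−1)/6)² = 1.778
te_I = (11 + 4·14 + 29)/6 = 96/6 = 16; σ²_I = ((29−11)/6)² = 9.000
te_J = (7 + 4·9 + 11)/6 = 54/6 = 9; σ²_J = ((11−7)/6)² = 0.444

Forward pass:
ES_A = 0; EF_A = 5
ES_B = 0; EF_B = 7
ES_C = max(EF_A=5, EF_B=7) = 7; EF_C = 7+11 = 18
ES_D = max(EF_A=5, EF_B=7) = 7; EF_D = 7+12 = 19
ES_E = max(EF_A=5, EF_B=7) = 7; EF_E = 7+9 = 16
ES_F = 7; EF_F = 7+14 = 21
ES_G = max(EF_A=5, EF_D=19) = 19; EF_G = 19+5 = 24
ES_H = 5; EF_H = 5+3 = 8
ES_I = max(EF_C=18, EF_F=21) = 21; EF_I = 21+16 = 37
ES_J = max(EF_E=16, EF_G=24, EF_H=8, EF_I=37) = 37; EF_J = 37+9 = 46
Expected project duration μ = 46 weeks. Critical path: B → F → I → J.

Variance along critical path = 1.000 + 0.111 + 9.000 + 0.444 = 10.556; σ = √10.556 = 3.249 weeks.
Z = (49 − 46) / 3.249 = 0.923
P(T ≤ 49) = Φ(0.923) ≈ 0.822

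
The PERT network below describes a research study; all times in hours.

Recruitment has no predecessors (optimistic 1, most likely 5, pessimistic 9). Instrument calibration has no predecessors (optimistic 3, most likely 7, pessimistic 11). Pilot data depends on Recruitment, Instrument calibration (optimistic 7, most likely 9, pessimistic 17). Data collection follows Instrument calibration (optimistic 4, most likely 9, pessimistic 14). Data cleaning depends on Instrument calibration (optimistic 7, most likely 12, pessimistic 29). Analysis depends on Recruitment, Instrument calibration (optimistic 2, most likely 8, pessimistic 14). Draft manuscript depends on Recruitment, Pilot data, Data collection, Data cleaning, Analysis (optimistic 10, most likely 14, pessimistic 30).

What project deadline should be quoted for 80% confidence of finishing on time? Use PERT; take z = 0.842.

te_Recruitment = (1 + 4·5 + 9)/6 = 30/6 = 5; σ²_Recruitment = ((9−1)/6)² = 1.778
te_Instrument calibration = (3 + 4·7 + 11)/6 = 42/6 = 7; σ²_Instrument calibration = ((11−3)/6)² = 1.778
te_Pilot data = (7 + 4·9 + 17)/6 = 60/6 = 10; σ²_Pilot data = ((17−7)/6)² = 2.778
te_Data collection = (4 + 4·9 + 14)/6 = 54/6 = 9; σ²_Data collection = ((14−4)/6)² = 2.778
te_Data cleaning = (7 + 4·12 + 29)/6 = 84/6 = 14; σ²_Data cleaning = ((29−7)/6)² = 13.444
te_Analysis = (2 + 4·8 + 14)/6 = 48/6 = 8; σ²_Analysis = ((14−2)/6)² = 4.000
te_Draft manuscript = (10 + 4·14 + 30)/6 = 96/6 = 16; σ²_Draft manuscript = ((30−10)/6)² = 11.111

Forward pass:
ES_Recruitment = 0; EF_Recruitment = 5
ES_Instrument calibration = 0; EF_Instrument calibration = 7
ES_Pilot data = max(EF_Recruitment=5, EF_Instrument calibration=7) = 7; EF_Pilot data = 7+10 = 17
ES_Data collection = 7; EF_Data collection = 7+9 = 16
ES_Data cleaning = 7; EF_Data cleaning = 7+14 = 21
ES_Analysis = max(EF_Recruitment=5, EF_Instrument calibration=7) = 7; EF_Analysis = 7+8 = 15
ES_Draft manuscript = max(EF_Recruitment=5, EF_Pilot data=17, EF_Data collection=16, EF_Data cleaning=21, EF_Analysis=15) = 21; EF_Draft manuscript = 21+16 = 37
Expected project duration μ = 37 hours. Critical path: Instrument calibration → Data cleaning → Draft manuscript.

Variance along critical path = 1.778 + 13.444 + 11.111 = 26.333; σ = 5.132 hours.
D = μ + z·σ = 37 + 0.842·5.132 = 41.3 hours

41.3 hours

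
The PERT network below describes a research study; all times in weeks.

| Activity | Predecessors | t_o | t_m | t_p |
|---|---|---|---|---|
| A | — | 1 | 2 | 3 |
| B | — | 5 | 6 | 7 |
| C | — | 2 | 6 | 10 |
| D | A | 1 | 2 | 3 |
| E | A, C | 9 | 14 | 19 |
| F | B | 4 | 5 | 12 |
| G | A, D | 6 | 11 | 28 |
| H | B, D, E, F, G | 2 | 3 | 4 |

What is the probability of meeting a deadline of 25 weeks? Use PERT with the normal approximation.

te_A = (1 + 4·2 + 3)/6 = 12/6 = 2; σ²_A = ((3−1)/6)² = 0.111
te_B = (5 + 4·6 + 7)/6 = 36/6 = 6; σ²_B = ((7−5)/6)² = 0.111
te_C = (2 + 4·6 + 10)/6 = 36/6 = 6; σ²_C = ((10−2)/6)² = 1.778
te_D = (1 + 4·2 + 3)/6 = 12/6 = 2; σ²_D = ((3−1)/6)² = 0.111
te_E = (9 + 4·14 + 19)/6 = 84/6 = 14; σ²_E = ((19−9)/6)² = 2.778
te_F = (4 + 4·5 + 12)/6 = 36/6 = 6; σ²_F = ((12−4)/6)² = 1.778
te_G = (6 + 4·11 + 28)/6 = 78/6 = 13; σ²_G = ((28−6)/6)² = 13.444
te_H = (2 + 4·3 + 4)/6 = 18/6 = 3; σ²_H = ((4−2)/6)² = 0.111

Forward pass:
ES_A = 0; EF_A = 2
ES_B = 0; EF_B = 6
ES_C = 0; EF_C = 6
ES_D = 2; EF_D = 2+2 = 4
ES_E = max(EF_A=2, EF_C=6) = 6; EF_E = 6+14 = 20
ES_F = 6; EF_F = 6+6 = 12
ES_G = max(EF_A=2, EF_D=4) = 4; EF_G = 4+13 = 17
ES_H = max(EF_B=6, EF_D=4, EF_E=20, EF_F=12, EF_G=17) = 20; EF_H = 20+3 = 23
Expected project duration μ = 23 weeks. Critical path: C → E → H.

Variance along critical path = 1.778 + 2.778 + 0.111 = 4.667; σ = √4.667 = 2.160 weeks.
Z = (25 − 23) / 2.160 = 0.926
P(T ≤ 25) = Φ(0.926) ≈ 0.823

0.823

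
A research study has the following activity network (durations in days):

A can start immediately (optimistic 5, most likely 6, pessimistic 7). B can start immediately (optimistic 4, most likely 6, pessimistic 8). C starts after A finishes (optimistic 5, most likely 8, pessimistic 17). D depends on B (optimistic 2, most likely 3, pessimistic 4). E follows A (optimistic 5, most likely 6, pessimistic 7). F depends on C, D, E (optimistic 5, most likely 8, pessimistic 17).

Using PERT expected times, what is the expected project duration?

te_A = (5 + 4·6 + 7)/6 = 36/6 = 6
te_B = (4 + 4·6 + 8)/6 = 36/6 = 6
te_C = (5 + 4·8 + 17)/6 = 54/6 = 9
te_D = (2 + 4·3 + 4)/6 = 18/6 = 3
te_E = (5 + 4·6 + 7)/6 = 36/6 = 6
te_F = (5 + 4·8 + 17)/6 = 54/6 = 9

Forward pass:
ES_A = 0; EF_A = 6
ES_B = 0; EF_B = 6
ES_C = 6; EF_C = 6+9 = 15
ES_D = 6; EF_D = 6+3 = 9
ES_E = 6; EF_E = 6+6 = 12
ES_F = max(EF_C=15, EF_D=9, EF_E=12) = 15; EF_F = 15+9 = 24
Expected project duration μ = 24 days. Critical path: A → C → F.

24 days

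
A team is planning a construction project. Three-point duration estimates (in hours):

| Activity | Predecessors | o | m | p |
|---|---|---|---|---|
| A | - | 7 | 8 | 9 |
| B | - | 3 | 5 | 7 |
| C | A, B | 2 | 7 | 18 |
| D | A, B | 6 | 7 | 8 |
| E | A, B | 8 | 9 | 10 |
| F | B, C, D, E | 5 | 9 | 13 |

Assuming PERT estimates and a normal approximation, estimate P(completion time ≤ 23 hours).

te_A = (7 + 4·8 + 9)/6 = 48/6 = 8; σ²_A = ((9−7)/6)² = 0.111
te_B = (3 + 4·5 + 7)/6 = 30/6 = 5; σ²_B = ((7−3)/6)² = 0.444
te_C = (2 + 4·7 + 18)/6 = 48/6 = 8; σ²_C = ((18−2)/6)² = 7.111
te_D = (6 + 4·7 + 8)/6 = 42/6 = 7; σ²_D = ((8−6)/6)² = 0.111
te_E = (8 + 4·9 + 10)/6 = 54/6 = 9; σ²_E = ((10−8)/6)² = 0.111
te_F = (5 + 4·9 + 13)/6 = 54/6 = 9; σ²_F = ((13−5)/6)² = 1.778

Forward pass:
ES_A = 0; EF_A = 8
ES_B = 0; EF_B = 5
ES_C = max(EF_A=8, EF_B=5) = 8; EF_C = 8+8 = 16
ES_D = max(EF_A=8, EF_B=5) = 8; EF_D = 8+7 = 15
ES_E = max(EF_A=8, EF_B=5) = 8; EF_E = 8+9 = 17
ES_F = max(EF_B=5, EF_C=16, EF_D=15, EF_E=17) = 17; EF_F = 17+9 = 26
Expected project duration μ = 26 hours. Critical path: A → E → F.

Variance along critical path = 0.111 + 0.111 + 1.778 = 2.000; σ = √2.000 = 1.414 hours.
Z = (23 − 26) / 1.414 = -2.121
P(T ≤ 23) = Φ(-2.121) ≈ 0.017

0.017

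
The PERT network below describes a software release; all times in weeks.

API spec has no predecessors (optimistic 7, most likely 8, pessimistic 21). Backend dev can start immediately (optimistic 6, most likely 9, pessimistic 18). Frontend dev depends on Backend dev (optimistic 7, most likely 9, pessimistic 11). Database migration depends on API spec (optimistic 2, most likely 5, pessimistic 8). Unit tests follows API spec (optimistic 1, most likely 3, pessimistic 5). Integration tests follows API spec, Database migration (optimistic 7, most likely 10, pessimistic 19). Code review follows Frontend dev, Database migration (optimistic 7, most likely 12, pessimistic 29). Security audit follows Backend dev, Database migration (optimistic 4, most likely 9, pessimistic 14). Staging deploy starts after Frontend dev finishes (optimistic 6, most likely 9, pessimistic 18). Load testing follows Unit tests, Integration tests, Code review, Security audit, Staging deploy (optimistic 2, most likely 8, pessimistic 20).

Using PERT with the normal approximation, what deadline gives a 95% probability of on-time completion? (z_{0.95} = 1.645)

50.5 weeks

te_API spec = (7 + 4·8 + 21)/6 = 60/6 = 10; σ²_API spec = ((21−7)/6)² = 5.444
te_Backend dev = (6 + 4·9 + 18)/6 = 60/6 = 10; σ²_Backend dev = ((18−6)/6)² = 4.000
te_Frontend dev = (7 + 4·9 + 11)/6 = 54/6 = 9; σ²_Frontend dev = ((11−7)/6)² = 0.444
te_Database migration = (2 + 4·5 + 8)/6 = 30/6 = 5; σ²_Database migration = ((8−2)/6)² = 1.000
te_Unit tests = (1 + 4·3 + 5)/6 = 18/6 = 3; σ²_Unit tests = ((5−1)/6)² = 0.444
te_Integration tests = (7 + 4·10 + 19)/6 = 66/6 = 11; σ²_Integration tests = ((19−7)/6)² = 4.000
te_Code review = (7 + 4·12 + 29)/6 = 84/6 = 14; σ²_Code review = ((29−7)/6)² = 13.444
te_Security audit = (4 + 4·9 + 14)/6 = 54/6 = 9; σ²_Security audit = ((14−4)/6)² = 2.778
te_Staging deploy = (6 + 4·9 + 18)/6 = 60/6 = 10; σ²_Staging deploy = ((18−6)/6)² = 4.000
te_Load testing = (2 + 4·8 + 20)/6 = 54/6 = 9; σ²_Load testing = ((20−2)/6)² = 9.000

Forward pass:
ES_API spec = 0; EF_API spec = 10
ES_Backend dev = 0; EF_Backend dev = 10
ES_Frontend dev = 10; EF_Frontend dev = 10+9 = 19
ES_Database migration = 10; EF_Database migration = 10+5 = 15
ES_Unit tests = 10; EF_Unit tests = 10+3 = 13
ES_Integration tests = max(EF_API spec=10, EF_Database migration=15) = 15; EF_Integration tests = 15+11 = 26
ES_Code review = max(EF_Frontend dev=19, EF_Database migration=15) = 19; EF_Code review = 19+14 = 33
ES_Security audit = max(EF_Backend dev=10, EF_Database migration=15) = 15; EF_Security audit = 15+9 = 24
ES_Staging deploy = 19; EF_Staging deploy = 19+10 = 29
ES_Load testing = max(EF_Unit tests=13, EF_Integration tests=26, EF_Code review=33, EF_Security audit=24, EF_Staging deploy=29) = 33; EF_Load testing = 33+9 = 42
Expected project duration μ = 42 weeks. Critical path: Backend dev → Frontend dev → Code review → Load testing.

Variance along critical path = 4.000 + 0.444 + 13.444 + 9.000 = 26.889; σ = 5.185 weeks.
D = μ + z·σ = 42 + 1.645·5.185 = 50.5 weeks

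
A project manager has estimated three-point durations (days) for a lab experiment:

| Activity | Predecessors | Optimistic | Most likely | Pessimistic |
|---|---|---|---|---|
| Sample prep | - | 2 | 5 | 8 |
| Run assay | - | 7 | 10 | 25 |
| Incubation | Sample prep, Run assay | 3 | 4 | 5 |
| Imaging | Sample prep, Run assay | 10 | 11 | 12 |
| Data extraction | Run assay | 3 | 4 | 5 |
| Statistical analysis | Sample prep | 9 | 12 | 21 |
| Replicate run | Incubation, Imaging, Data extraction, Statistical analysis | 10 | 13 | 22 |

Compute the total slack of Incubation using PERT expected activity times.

te_Sample prep = (2 + 4·5 + 8)/6 = 30/6 = 5
te_Run assay = (7 + 4·10 + 25)/6 = 72/6 = 12
te_Incubation = (3 + 4·4 + 5)/6 = 24/6 = 4
te_Imaging = (10 + 4·11 + 12)/6 = 66/6 = 11
te_Data extraction = (3 + 4·4 + 5)/6 = 24/6 = 4
te_Statistical analysis = (9 + 4·12 + 21)/6 = 78/6 = 13
te_Replicate run = (10 + 4·13 + 22)/6 = 84/6 = 14

Forward pass:
ES_Sample prep = 0; EF_Sample prep = 5
ES_Run assay = 0; EF_Run assay = 12
ES_Incubation = max(EF_Sample prep=5, EF_Run assay=12) = 12; EF_Incubation = 12+4 = 16
ES_Imaging = max(EF_Sample prep=5, EF_Run assay=12) = 12; EF_Imaging = 12+11 = 23
ES_Data extraction = 12; EF_Data extraction = 12+4 = 16
ES_Statistical analysis = 5; EF_Statistical analysis = 5+13 = 18
ES_Replicate run = max(EF_Incubation=16, EF_Imaging=23, EF_Data extraction=16, EF_Statistical analysis=18) = 23; EF_Replicate run = 23+14 = 37
Expected project duration μ = 37 days. Critical path: Run assay → Imaging → Replicate run.

Backward pass:
LF_Replicate run = 37; LS_Replicate run = 37−14 = 23
LF_Statistical analysis = LS_Replicate run = 23; LS_Statistical analysis = 23−13 = 10
LF_Data extraction = LS_Replicate run = 23; LS_Data extraction = 23−4 = 19
LF_Imaging = LS_Replicate run = 23; LS_Imaging = 23−11 = 12
LF_Incubation = LS_Replicate run = 23; LS_Incubation = 23−4 = 19
LF_Run assay = min(LS_Incubation=19, LS_Imaging=12, LS_Data extraction=19) = 12; LS_Run assay = 12−12 = 0
LF_Sample prep = min(LS_Incubation=19, LS_Imaging=12, LS_Statistical analysis=10) = 10; LS_Sample prep = 10−5 = 5
Slack_Incubation = LS_Incubation − ES_Incubation = 19 − 12 = 7

7 days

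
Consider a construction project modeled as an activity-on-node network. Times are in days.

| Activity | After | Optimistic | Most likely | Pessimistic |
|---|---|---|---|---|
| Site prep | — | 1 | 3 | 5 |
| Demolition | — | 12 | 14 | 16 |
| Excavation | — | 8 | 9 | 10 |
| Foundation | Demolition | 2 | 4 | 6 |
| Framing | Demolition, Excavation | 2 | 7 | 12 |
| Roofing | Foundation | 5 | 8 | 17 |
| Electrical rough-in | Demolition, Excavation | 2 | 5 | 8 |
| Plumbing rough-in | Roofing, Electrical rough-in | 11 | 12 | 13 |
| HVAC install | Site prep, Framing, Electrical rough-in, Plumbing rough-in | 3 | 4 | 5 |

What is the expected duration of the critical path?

te_Site prep = (1 + 4·3 + 5)/6 = 18/6 = 3
te_Demolition = (12 + 4·14 + 16)/6 = 84/6 = 14
te_Excavation = (8 + 4·9 + 10)/6 = 54/6 = 9
te_Foundation = (2 + 4·4 + 6)/6 = 24/6 = 4
te_Framing = (2 + 4·7 + 12)/6 = 42/6 = 7
te_Roofing = (5 + 4·8 + 17)/6 = 54/6 = 9
te_Electrical rough-in = (2 + 4·5 + 8)/6 = 30/6 = 5
te_Plumbing rough-in = (11 + 4·12 + 13)/6 = 72/6 = 12
te_HVAC install = (3 + 4·4 + 5)/6 = 24/6 = 4

Forward pass:
ES_Site prep = 0; EF_Site prep = 3
ES_Demolition = 0; EF_Demolition = 14
ES_Excavation = 0; EF_Excavation = 9
ES_Foundation = 14; EF_Foundation = 14+4 = 18
ES_Framing = max(EF_Demolition=14, EF_Excavation=9) = 14; EF_Framing = 14+7 = 21
ES_Roofing = 18; EF_Roofing = 18+9 = 27
ES_Electrical rough-in = max(EF_Demolition=14, EF_Excavation=9) = 14; EF_Electrical rough-in = 14+5 = 19
ES_Plumbing rough-in = max(EF_Roofing=27, EF_Electrical rough-in=19) = 27; EF_Plumbing rough-in = 27+12 = 39
ES_HVAC install = max(EF_Site prep=3, EF_Framing=21, EF_Electrical rough-in=19, EF_Plumbing rough-in=39) = 39; EF_HVAC install = 39+4 = 43
Expected project duration μ = 43 days. Critical path: Demolition → Foundation → Roofing → Plumbing rough-in → HVAC install.

43 days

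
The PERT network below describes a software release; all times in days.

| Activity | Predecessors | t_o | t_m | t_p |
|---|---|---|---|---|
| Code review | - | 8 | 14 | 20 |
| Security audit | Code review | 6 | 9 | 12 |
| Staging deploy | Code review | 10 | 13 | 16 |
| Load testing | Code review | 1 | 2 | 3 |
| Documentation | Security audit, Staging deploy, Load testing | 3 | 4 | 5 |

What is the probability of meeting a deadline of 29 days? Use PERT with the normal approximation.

0.188

te_Code review = (8 + 4·14 + 20)/6 = 84/6 = 14; σ²_Code review = ((20−8)/6)² = 4.000
te_Security audit = (6 + 4·9 + 12)/6 = 54/6 = 9; σ²_Security audit = ((12−6)/6)² = 1.000
te_Staging deploy = (10 + 4·13 + 16)/6 = 78/6 = 13; σ²_Staging deploy = ((16−10)/6)² = 1.000
te_Load testing = (1 + 4·2 + 3)/6 = 12/6 = 2; σ²_Load testing = ((3−1)/6)² = 0.111
te_Documentation = (3 + 4·4 + 5)/6 = 24/6 = 4; σ²_Documentation = ((5−3)/6)² = 0.111

Forward pass:
ES_Code review = 0; EF_Code review = 14
ES_Security audit = 14; EF_Security audit = 14+9 = 23
ES_Staging deploy = 14; EF_Staging deploy = 14+13 = 27
ES_Load testing = 14; EF_Load testing = 14+2 = 16
ES_Documentation = max(EF_Security audit=23, EF_Staging deploy=27, EF_Load testing=16) = 27; EF_Documentation = 27+4 = 31
Expected project duration μ = 31 days. Critical path: Code review → Staging deploy → Documentation.

Variance along critical path = 4.000 + 1.000 + 0.111 = 5.111; σ = √5.111 = 2.261 days.
Z = (29 − 31) / 2.261 = -0.885
P(T ≤ 29) = Φ(-0.885) ≈ 0.188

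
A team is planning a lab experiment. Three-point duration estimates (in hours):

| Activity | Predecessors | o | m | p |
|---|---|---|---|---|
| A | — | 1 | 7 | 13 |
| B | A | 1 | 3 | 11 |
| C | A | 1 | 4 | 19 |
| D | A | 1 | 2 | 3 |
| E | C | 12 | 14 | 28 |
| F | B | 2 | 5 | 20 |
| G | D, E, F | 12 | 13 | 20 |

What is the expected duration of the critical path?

43 hours

te_A = (1 + 4·7 + 13)/6 = 42/6 = 7
te_B = (1 + 4·3 + 11)/6 = 24/6 = 4
te_C = (1 + 4·4 + 19)/6 = 36/6 = 6
te_D = (1 + 4·2 + 3)/6 = 12/6 = 2
te_E = (12 + 4·14 + 28)/6 = 96/6 = 16
te_F = (2 + 4·5 + 20)/6 = 42/6 = 7
te_G = (12 + 4·13 + 20)/6 = 84/6 = 14

Forward pass:
ES_A = 0; EF_A = 7
ES_B = 7; EF_B = 7+4 = 11
ES_C = 7; EF_C = 7+6 = 13
ES_D = 7; EF_D = 7+2 = 9
ES_E = 13; EF_E = 13+16 = 29
ES_F = 11; EF_F = 11+7 = 18
ES_G = max(EF_D=9, EF_E=29, EF_F=18) = 29; EF_G = 29+14 = 43
Expected project duration μ = 43 hours. Critical path: A → C → E → G.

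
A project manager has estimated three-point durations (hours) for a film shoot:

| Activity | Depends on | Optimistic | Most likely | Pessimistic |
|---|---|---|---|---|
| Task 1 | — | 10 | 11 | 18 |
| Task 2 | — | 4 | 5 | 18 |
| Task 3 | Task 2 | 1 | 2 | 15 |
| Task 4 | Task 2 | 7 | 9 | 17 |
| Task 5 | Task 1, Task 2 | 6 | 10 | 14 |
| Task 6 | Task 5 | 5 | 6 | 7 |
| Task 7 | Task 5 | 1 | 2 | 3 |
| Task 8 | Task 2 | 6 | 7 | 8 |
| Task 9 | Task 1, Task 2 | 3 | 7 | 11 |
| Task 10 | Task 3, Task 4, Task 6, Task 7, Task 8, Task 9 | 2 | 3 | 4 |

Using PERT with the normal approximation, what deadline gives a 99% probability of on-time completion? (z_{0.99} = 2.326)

te_Task 1 = (10 + 4·11 + 18)/6 = 72/6 = 12; σ²_Task 1 = ((18−10)/6)² = 1.778
te_Task 2 = (4 + 4·5 + 18)/6 = 42/6 = 7; σ²_Task 2 = ((18−4)/6)² = 5.444
te_Task 3 = (1 + 4·2 + 15)/6 = 24/6 = 4; σ²_Task 3 = ((15−1)/6)² = 5.444
te_Task 4 = (7 + 4·9 + 17)/6 = 60/6 = 10; σ²_Task 4 = ((17−7)/6)² = 2.778
te_Task 5 = (6 + 4·10 + 14)/6 = 60/6 = 10; σ²_Task 5 = ((14−6)/6)² = 1.778
te_Task 6 = (5 + 4·6 + 7)/6 = 36/6 = 6; σ²_Task 6 = ((7−5)/6)² = 0.111
te_Task 7 = (1 + 4·2 + 3)/6 = 12/6 = 2; σ²_Task 7 = ((3−1)/6)² = 0.111
te_Task 8 = (6 + 4·7 + 8)/6 = 42/6 = 7; σ²_Task 8 = ((8−6)/6)² = 0.111
te_Task 9 = (3 + 4·7 + 11)/6 = 42/6 = 7; σ²_Task 9 = ((11−3)/6)² = 1.778
te_Task 10 = (2 + 4·3 + 4)/6 = 18/6 = 3; σ²_Task 10 = ((4−2)/6)² = 0.111

Forward pass:
ES_Task 1 = 0; EF_Task 1 = 12
ES_Task 2 = 0; EF_Task 2 = 7
ES_Task 3 = 7; EF_Task 3 = 7+4 = 11
ES_Task 4 = 7; EF_Task 4 = 7+10 = 17
ES_Task 5 = max(EF_Task 1=12, EF_Task 2=7) = 12; EF_Task 5 = 12+10 = 22
ES_Task 6 = 22; EF_Task 6 = 22+6 = 28
ES_Task 7 = 22; EF_Task 7 = 22+2 = 24
ES_Task 8 = 7; EF_Task 8 = 7+7 = 14
ES_Task 9 = max(EF_Task 1=12, EF_Task 2=7) = 12; EF_Task 9 = 12+7 = 19
ES_Task 10 = max(EF_Task 3=11, EF_Task 4=17, EF_Task 6=28, EF_Task 7=24, EF_Task 8=14, EF_Task 9=19) = 28; EF_Task 10 = 28+3 = 31
Expected project duration μ = 31 hours. Critical path: Task 1 → Task 5 → Task 6 → Task 10.

Variance along critical path = 1.778 + 1.778 + 0.111 + 0.111 = 3.778; σ = 1.944 hours.
D = μ + z·σ = 31 + 2.326·1.944 = 35.5 hours

35.5 hours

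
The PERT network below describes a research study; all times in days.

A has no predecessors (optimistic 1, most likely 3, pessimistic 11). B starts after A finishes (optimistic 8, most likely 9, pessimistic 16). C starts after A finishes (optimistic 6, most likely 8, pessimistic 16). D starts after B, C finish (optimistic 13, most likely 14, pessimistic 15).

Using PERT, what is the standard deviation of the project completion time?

te_A = (1 + 4·3 + 11)/6 = 24/6 = 4; σ²_A = ((11−1)/6)² = 2.778
te_B = (8 + 4·9 + 16)/6 = 60/6 = 10; σ²_B = ((16−8)/6)² = 1.778
te_C = (6 + 4·8 + 16)/6 = 54/6 = 9; σ²_C = ((16−6)/6)² = 2.778
te_D = (13 + 4·14 + 15)/6 = 84/6 = 14; σ²_D = ((15−13)/6)² = 0.111

Forward pass:
ES_A = 0; EF_A = 4
ES_B = 4; EF_B = 4+10 = 14
ES_C = 4; EF_C = 4+9 = 13
ES_D = max(EF_B=14, EF_C=13) = 14; EF_D = 14+14 = 28
Expected project duration μ = 28 days. Critical path: A → B → D.

Variance along critical path = 2.778 + 1.778 + 0.111 = 4.667
σ = √4.667 = 2.160 days

2.16 days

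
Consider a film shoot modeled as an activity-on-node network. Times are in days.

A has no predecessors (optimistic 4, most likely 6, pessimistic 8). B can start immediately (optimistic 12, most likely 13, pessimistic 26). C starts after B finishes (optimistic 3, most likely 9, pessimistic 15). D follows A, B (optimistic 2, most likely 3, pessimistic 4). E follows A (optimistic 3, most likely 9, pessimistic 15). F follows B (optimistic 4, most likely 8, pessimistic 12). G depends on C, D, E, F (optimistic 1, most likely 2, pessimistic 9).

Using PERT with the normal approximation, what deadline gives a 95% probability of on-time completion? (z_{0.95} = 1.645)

te_A = (4 + 4·6 + 8)/6 = 36/6 = 6; σ²_A = ((8−4)/6)² = 0.444
te_B = (12 + 4·13 + 26)/6 = 90/6 = 15; σ²_B = ((26−12)/6)² = 5.444
te_C = (3 + 4·9 + 15)/6 = 54/6 = 9; σ²_C = ((15−3)/6)² = 4.000
te_D = (2 + 4·3 + 4)/6 = 18/6 = 3; σ²_D = ((4−2)/6)² = 0.111
te_E = (3 + 4·9 + 15)/6 = 54/6 = 9; σ²_E = ((15−3)/6)² = 4.000
te_F = (4 + 4·8 + 12)/6 = 48/6 = 8; σ²_F = ((12−4)/6)² = 1.778
te_G = (1 + 4·2 + 9)/6 = 18/6 = 3; σ²_G = ((9−1)/6)² = 1.778

Forward pass:
ES_A = 0; EF_A = 6
ES_B = 0; EF_B = 15
ES_C = 15; EF_C = 15+9 = 24
ES_D = max(EF_A=6, EF_B=15) = 15; EF_D = 15+3 = 18
ES_E = 6; EF_E = 6+9 = 15
ES_F = 15; EF_F = 15+8 = 23
ES_G = max(EF_C=24, EF_D=18, EF_E=15, EF_F=23) = 24; EF_G = 24+3 = 27
Expected project duration μ = 27 days. Critical path: B → C → G.

Variance along critical path = 5.444 + 4.000 + 1.778 = 11.222; σ = 3.350 days.
D = μ + z·σ = 27 + 1.645·3.350 = 32.5 days

32.5 days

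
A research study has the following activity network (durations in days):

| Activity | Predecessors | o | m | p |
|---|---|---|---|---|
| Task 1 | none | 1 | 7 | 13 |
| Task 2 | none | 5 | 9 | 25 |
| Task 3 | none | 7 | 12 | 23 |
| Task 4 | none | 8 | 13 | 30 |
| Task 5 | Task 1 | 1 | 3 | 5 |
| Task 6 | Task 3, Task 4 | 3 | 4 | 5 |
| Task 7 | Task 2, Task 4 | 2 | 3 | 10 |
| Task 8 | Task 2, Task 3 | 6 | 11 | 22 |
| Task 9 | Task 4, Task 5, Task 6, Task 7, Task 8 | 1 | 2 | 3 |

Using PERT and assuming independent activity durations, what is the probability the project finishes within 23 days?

te_Task 1 = (1 + 4·7 + 13)/6 = 42/6 = 7; σ²_Task 1 = ((13−1)/6)² = 4.000
te_Task 2 = (5 + 4·9 + 25)/6 = 66/6 = 11; σ²_Task 2 = ((25−5)/6)² = 11.111
te_Task 3 = (7 + 4·12 + 23)/6 = 78/6 = 13; σ²_Task 3 = ((23−7)/6)² = 7.111
te_Task 4 = (8 + 4·13 + 30)/6 = 90/6 = 15; σ²_Task 4 = ((30−8)/6)² = 13.444
te_Task 5 = (1 + 4·3 + 5)/6 = 18/6 = 3; σ²_Task 5 = ((5−1)/6)² = 0.444
te_Task 6 = (3 + 4·4 + 5)/6 = 24/6 = 4; σ²_Task 6 = ((5−3)/6)² = 0.111
te_Task 7 = (2 + 4·3 + 10)/6 = 24/6 = 4; σ²_Task 7 = ((10−2)/6)² = 1.778
te_Task 8 = (6 + 4·11 + 22)/6 = 72/6 = 12; σ²_Task 8 = ((22−6)/6)² = 7.111
te_Task 9 = (1 + 4·2 + 3)/6 = 12/6 = 2; σ²_Task 9 = ((3−1)/6)² = 0.111

Forward pass:
ES_Task 1 = 0; EF_Task 1 = 7
ES_Task 2 = 0; EF_Task 2 = 11
ES_Task 3 = 0; EF_Task 3 = 13
ES_Task 4 = 0; EF_Task 4 = 15
ES_Task 5 = 7; EF_Task 5 = 7+3 = 10
ES_Task 6 = max(EF_Task 3=13, EF_Task 4=15) = 15; EF_Task 6 = 15+4 = 19
ES_Task 7 = max(EF_Task 2=11, EF_Task 4=15) = 15; EF_Task 7 = 15+4 = 19
ES_Task 8 = max(EF_Task 2=11, EF_Task 3=13) = 13; EF_Task 8 = 13+12 = 25
ES_Task 9 = max(EF_Task 4=15, EF_Task 5=10, EF_Task 6=19, EF_Task 7=19, EF_Task 8=25) = 25; EF_Task 9 = 25+2 = 27
Expected project duration μ = 27 days. Critical path: Task 3 → Task 8 → Task 9.

Variance along critical path = 7.111 + 7.111 + 0.111 = 14.333; σ = √14.333 = 3.786 days.
Z = (23 − 27) / 3.786 = -1.057
P(T ≤ 23) = Φ(-1.057) ≈ 0.145

0.145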